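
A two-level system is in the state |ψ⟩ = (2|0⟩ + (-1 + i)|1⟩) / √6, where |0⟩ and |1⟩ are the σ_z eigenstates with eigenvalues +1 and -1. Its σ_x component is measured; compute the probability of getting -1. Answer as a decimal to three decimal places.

0.833

|-x⟩ = (|0⟩ - |1⟩)/√2, so ⟨-x|ψ⟩ = (3 - i) / (√2·√6).
P = |3 - i|² / 12 = 10/12.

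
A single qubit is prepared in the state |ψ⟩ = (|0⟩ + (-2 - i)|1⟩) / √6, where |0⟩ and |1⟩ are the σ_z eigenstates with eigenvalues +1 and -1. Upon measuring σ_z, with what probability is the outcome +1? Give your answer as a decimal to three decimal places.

0.167

The +1 outcome corresponds to |0⟩. Its amplitude in |ψ⟩ is 1/√6.
P = |1|² / 6 = 1/6.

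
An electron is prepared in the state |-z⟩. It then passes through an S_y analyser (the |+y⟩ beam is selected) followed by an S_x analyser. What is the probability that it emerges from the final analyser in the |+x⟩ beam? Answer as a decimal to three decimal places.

First analyser (S_y): from |-z⟩, P(|+y⟩) = 1/2.
After stage 1 the state is |+y⟩; P(|+x⟩) = |⟨+x|+y⟩|² = 1/2.
Joint probability = 1/2 × 1/2 = 0.250.

0.250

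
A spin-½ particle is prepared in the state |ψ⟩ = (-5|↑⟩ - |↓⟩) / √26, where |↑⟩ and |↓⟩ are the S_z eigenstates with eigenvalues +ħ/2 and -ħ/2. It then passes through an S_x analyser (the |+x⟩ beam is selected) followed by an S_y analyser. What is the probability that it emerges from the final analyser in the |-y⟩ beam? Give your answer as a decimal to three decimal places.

First analyser (S_x): P(|+x⟩) = |⟨+x|ψ⟩|² = 36/52.
After stage 1 the state is |+x⟩; P(|-y⟩) = |⟨-y|+x⟩|² = 1/2.
Joint probability = 36/52 × 1/2 = 0.346.

0.346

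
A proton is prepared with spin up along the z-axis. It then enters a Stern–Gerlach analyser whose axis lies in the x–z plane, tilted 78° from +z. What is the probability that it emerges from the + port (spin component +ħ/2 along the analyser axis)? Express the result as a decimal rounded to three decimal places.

0.604

For spin-½, the probability of finding spin-up along an axis at angle θ to the initial spin direction is cos²(θ/2); spin-down is sin²(θ/2).
θ = 78°, so P = cos²(39°) ≈ 0.604.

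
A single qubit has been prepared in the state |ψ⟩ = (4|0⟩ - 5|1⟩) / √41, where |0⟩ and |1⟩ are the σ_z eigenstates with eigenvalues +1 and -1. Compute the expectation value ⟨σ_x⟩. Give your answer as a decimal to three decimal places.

-0.976

⟨σ_x⟩ = 2 Re(a* b)/(|a|²+|b|²) with a = 4, b = -5.
a* b = -20, so ⟨σ_x⟩ = -40/41.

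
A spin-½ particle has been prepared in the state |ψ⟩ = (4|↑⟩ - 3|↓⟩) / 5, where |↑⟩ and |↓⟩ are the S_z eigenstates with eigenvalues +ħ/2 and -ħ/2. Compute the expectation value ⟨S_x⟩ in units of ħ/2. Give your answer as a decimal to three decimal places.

-0.960

⟨σ_x⟩ = 2 Re(a* b)/(|a|²+|b|²) with a = 4, b = -3.
a* b = -12, so ⟨σ_x⟩ = -24/25.
⟨S_x⟩ = (ħ/2)·⟨σ_x⟩.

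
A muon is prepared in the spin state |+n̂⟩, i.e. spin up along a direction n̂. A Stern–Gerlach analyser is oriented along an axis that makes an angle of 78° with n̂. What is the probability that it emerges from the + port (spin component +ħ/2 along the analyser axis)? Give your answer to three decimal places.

0.604

For spin-½, the probability of finding spin-up along an axis at angle θ to the initial spin direction is cos²(θ/2); spin-down is sin²(θ/2).
θ = 78°, so P = cos²(39°) ≈ 0.604.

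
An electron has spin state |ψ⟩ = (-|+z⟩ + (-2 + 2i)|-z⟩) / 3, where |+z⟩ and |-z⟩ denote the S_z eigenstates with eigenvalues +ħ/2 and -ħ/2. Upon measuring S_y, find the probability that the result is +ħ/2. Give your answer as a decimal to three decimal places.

|+y⟩ = (|+z⟩ + i|-z⟩)/√2, so ⟨+y|ψ⟩ = (1 + 2i) / (√2·3).
P = |1 + 2i|² / 18 = 5/18.

0.278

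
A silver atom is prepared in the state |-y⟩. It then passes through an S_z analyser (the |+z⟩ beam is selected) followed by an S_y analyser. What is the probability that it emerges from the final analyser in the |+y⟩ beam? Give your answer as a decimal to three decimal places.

First analyser (S_z): from |-y⟩, P(|+z⟩) = 1/2.
After stage 1 the state is |+z⟩; P(|+y⟩) = |⟨+y|+z⟩|² = 1/2.
Joint probability = 1/2 × 1/2 = 0.250.

0.250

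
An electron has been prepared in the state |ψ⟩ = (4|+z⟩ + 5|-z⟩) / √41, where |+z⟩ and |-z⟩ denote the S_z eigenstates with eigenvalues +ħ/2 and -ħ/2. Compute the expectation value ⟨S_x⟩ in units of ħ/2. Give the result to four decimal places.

0.9756

⟨σ_x⟩ = 2 Re(a* b)/(|a|²+|b|²) with a = 4, b = 5.
a* b = 20, so ⟨σ_x⟩ = 40/41.
⟨S_x⟩ = (ħ/2)·⟨σ_x⟩.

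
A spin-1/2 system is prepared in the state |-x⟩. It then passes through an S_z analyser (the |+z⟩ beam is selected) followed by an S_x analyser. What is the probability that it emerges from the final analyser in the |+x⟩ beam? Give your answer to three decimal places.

0.250

First analyser (S_z): from |-x⟩, P(|+z⟩) = 1/2.
After stage 1 the state is |+z⟩; P(|+x⟩) = |⟨+x|+z⟩|² = 1/2.
Joint probability = 1/2 × 1/2 = 0.250.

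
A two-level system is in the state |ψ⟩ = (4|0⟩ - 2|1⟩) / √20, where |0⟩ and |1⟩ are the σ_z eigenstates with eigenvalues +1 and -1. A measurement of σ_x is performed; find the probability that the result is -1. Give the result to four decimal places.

|-x⟩ = (|0⟩ - |1⟩)/√2, so ⟨-x|ψ⟩ = (6) / (√2·√20).
P = |6|² / 40 = 36/40.

0.9000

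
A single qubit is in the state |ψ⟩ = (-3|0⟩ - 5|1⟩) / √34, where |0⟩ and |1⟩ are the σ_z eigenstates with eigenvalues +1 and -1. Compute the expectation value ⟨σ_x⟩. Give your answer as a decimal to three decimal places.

0.882

⟨σ_x⟩ = 2 Re(a* b)/(|a|²+|b|²) with a = -3, b = -5.
a* b = 15, so ⟨σ_x⟩ = 30/34.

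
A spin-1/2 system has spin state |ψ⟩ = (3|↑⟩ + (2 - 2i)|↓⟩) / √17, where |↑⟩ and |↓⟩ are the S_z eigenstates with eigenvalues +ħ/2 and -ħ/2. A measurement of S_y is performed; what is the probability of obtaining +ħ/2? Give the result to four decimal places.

0.1471

|+y⟩ = (|↑⟩ + i|↓⟩)/√2, so ⟨+y|ψ⟩ = (1 - 2i) / (√2·√17).
P = |1 - 2i|² / 34 = 5/34.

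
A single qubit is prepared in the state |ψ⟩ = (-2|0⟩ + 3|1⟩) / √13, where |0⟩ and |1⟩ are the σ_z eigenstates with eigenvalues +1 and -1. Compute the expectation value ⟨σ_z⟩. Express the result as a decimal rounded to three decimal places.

-0.385

⟨σ_z⟩ = |a|² - |b|² divided by |a|²+|b|², with a, b the |0⟩, |1⟩ amplitudes.
= (4 - 9)/13 = -5/13.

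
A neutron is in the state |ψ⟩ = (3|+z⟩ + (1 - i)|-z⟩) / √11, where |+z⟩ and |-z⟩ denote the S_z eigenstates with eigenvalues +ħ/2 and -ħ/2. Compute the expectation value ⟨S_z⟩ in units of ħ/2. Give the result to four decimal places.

⟨σ_z⟩ = |a|² - |b|² divided by |a|²+|b|², with a, b the |+z⟩, |-z⟩ amplitudes.
= (9 - 2)/11 = 7/11.
⟨S_z⟩ = (ħ/2)·⟨σ_z⟩.

0.6364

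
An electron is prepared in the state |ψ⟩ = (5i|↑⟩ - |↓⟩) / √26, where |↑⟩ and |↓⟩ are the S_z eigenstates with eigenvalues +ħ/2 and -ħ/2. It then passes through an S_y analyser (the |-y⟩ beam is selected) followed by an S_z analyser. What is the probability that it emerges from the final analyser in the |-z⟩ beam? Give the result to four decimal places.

First analyser (S_y): P(|-y⟩) = |⟨-y|ψ⟩|² = 16/52.
After stage 1 the state is |-y⟩; P(|-z⟩) = |⟨-z|-y⟩|² = 1/2.
Joint probability = 16/52 × 1/2 = 0.1538.

0.1538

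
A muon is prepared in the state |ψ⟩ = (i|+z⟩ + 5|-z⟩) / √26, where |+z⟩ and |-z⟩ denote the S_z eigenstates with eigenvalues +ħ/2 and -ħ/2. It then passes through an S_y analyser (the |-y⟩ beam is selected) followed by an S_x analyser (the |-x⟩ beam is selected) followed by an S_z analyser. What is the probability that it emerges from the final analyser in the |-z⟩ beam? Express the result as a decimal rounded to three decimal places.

0.173

First analyser (S_y): P(|-y⟩) = |⟨-y|ψ⟩|² = 36/52.
After stage 1 the state is |-y⟩; P(|-x⟩) = |⟨-x|-y⟩|² = 1/2.
After stage 2 the state is |-x⟩; P(|-z⟩) = |⟨-z|-x⟩|² = 1/2.
Joint probability = 36/52 × 1/2 × 1/2 = 0.173.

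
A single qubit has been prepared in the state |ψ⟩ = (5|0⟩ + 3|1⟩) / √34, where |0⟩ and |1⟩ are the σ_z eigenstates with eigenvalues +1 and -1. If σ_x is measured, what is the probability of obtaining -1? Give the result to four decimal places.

|-x⟩ = (|0⟩ - |1⟩)/√2, so ⟨-x|ψ⟩ = (2) / (√2·√34).
P = |2|² / 68 = 4/68.

0.0588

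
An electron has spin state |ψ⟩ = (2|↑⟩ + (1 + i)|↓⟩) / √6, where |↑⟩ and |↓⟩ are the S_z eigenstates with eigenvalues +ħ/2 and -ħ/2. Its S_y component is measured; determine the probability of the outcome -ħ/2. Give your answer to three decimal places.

|-y⟩ = (|↑⟩ - i|↓⟩)/√2, so ⟨-y|ψ⟩ = (1 + i) / (√2·√6).
P = |1 + i|² / 12 = 2/12.

0.167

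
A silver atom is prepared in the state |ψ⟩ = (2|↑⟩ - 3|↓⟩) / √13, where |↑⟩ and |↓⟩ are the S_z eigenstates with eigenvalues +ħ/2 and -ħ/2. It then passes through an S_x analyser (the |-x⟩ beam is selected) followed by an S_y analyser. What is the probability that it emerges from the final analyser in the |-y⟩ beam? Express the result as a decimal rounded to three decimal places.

0.481

First analyser (S_x): P(|-x⟩) = |⟨-x|ψ⟩|² = 25/26.
After stage 1 the state is |-x⟩; P(|-y⟩) = |⟨-y|-x⟩|² = 1/2.
Joint probability = 25/26 × 1/2 = 0.481.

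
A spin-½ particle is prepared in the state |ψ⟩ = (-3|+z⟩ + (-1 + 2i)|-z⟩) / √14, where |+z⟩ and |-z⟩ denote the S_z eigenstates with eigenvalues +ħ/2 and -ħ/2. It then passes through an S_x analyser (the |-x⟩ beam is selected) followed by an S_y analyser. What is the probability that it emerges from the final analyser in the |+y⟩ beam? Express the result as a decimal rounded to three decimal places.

First analyser (S_x): P(|-x⟩) = |⟨-x|ψ⟩|² = 8/28.
After stage 1 the state is |-x⟩; P(|+y⟩) = |⟨+y|-x⟩|² = 1/2.
Joint probability = 8/28 × 1/2 = 0.143.

0.143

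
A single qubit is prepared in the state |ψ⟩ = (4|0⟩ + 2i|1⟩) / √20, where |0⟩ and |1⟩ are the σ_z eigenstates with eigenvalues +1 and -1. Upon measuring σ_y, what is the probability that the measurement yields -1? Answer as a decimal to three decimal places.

|-y⟩ = (|0⟩ - i|1⟩)/√2, so ⟨-y|ψ⟩ = (2) / (√2·√20).
P = |2|² / 40 = 4/40.

0.100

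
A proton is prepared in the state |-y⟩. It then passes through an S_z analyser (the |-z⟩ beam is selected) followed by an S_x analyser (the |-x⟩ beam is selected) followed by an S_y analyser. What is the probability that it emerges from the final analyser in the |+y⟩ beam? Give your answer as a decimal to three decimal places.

First analyser (S_z): from |-y⟩, P(|-z⟩) = 1/2.
After stage 1 the state is |-z⟩; P(|-x⟩) = |⟨-x|-z⟩|² = 1/2.
After stage 2 the state is |-x⟩; P(|+y⟩) = |⟨+y|-x⟩|² = 1/2.
Joint probability = 1/2 × 1/2 × 1/2 = 0.125.

0.125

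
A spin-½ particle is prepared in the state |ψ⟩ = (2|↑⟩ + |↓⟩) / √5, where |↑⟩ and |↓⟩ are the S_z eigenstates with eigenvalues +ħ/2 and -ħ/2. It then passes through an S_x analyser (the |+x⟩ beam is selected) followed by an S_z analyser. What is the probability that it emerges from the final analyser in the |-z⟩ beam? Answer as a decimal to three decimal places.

First analyser (S_x): P(|+x⟩) = |⟨+x|ψ⟩|² = 9/10.
After stage 1 the state is |+x⟩; P(|-z⟩) = |⟨-z|+x⟩|² = 1/2.
Joint probability = 9/10 × 1/2 = 0.450.

0.450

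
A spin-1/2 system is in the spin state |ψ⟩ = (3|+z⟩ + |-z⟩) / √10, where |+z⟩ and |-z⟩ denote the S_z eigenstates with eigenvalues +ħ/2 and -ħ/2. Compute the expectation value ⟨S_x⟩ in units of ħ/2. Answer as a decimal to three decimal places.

0.600

⟨σ_x⟩ = 2 Re(a* b)/(|a|²+|b|²) with a = 3, b = 1.
a* b = 3, so ⟨σ_x⟩ = 6/10.
⟨S_x⟩ = (ħ/2)·⟨σ_x⟩.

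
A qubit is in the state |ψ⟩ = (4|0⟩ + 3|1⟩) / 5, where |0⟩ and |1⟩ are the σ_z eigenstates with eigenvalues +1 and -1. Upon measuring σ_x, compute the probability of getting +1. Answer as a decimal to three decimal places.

|+x⟩ = (|0⟩ + |1⟩)/√2, so ⟨+x|ψ⟩ = (7) / (√2·5).
P = |7|² / 50 = 49/50.

0.980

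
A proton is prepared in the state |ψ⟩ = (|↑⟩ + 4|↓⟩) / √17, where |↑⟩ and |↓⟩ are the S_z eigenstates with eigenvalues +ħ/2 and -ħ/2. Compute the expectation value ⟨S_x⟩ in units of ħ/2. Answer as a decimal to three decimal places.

⟨σ_x⟩ = 2 Re(a* b)/(|a|²+|b|²) with a = 1, b = 4.
a* b = 4, so ⟨σ_x⟩ = 8/17.
⟨S_x⟩ = (ħ/2)·⟨σ_x⟩.

0.471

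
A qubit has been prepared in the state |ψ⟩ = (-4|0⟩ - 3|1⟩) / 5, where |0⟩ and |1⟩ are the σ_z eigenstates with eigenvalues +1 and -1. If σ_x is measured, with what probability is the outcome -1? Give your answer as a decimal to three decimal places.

|-x⟩ = (|0⟩ - |1⟩)/√2, so ⟨-x|ψ⟩ = (-1) / (√2·5).
P = |-1|² / 50 = 1/50.

0.020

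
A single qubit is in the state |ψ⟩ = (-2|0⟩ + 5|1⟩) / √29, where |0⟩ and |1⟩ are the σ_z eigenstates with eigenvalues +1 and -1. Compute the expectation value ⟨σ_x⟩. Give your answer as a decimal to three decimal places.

-0.690

⟨σ_x⟩ = 2 Re(a* b)/(|a|²+|b|²) with a = -2, b = 5.
a* b = -10, so ⟨σ_x⟩ = -20/29.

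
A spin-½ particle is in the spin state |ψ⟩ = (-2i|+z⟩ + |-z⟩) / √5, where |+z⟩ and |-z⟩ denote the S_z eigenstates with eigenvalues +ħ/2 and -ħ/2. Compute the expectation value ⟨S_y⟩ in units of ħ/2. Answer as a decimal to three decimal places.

0.800

⟨σ_y⟩ = 2 Im(a* b)/(|a|²+|b|²) with a = -2i, b = 1.
a* b = 2i, so ⟨σ_y⟩ = 4/5.
⟨S_y⟩ = (ħ/2)·⟨σ_y⟩.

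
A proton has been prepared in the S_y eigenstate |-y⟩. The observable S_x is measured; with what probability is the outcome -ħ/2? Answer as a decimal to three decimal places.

0.500

In the S_z basis, |-y⟩ = (|+z⟩ - i|-z⟩)/√2 and |-x⟩ = (|+z⟩ - |-z⟩)/√2.
|⟨-x|-y⟩|² = 1/2.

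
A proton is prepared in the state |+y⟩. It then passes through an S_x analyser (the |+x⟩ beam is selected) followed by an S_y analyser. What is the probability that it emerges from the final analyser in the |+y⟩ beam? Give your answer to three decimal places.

First analyser (S_x): from |+y⟩, P(|+x⟩) = 1/2.
After stage 1 the state is |+x⟩; P(|+y⟩) = |⟨+y|+x⟩|² = 1/2.
Joint probability = 1/2 × 1/2 = 0.250.

0.250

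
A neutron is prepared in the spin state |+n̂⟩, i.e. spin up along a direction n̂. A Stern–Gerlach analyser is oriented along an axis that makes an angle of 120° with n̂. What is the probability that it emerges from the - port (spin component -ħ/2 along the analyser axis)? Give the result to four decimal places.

For spin-½, the probability of finding spin-up along an axis at angle θ to the initial spin direction is cos²(θ/2); spin-down is sin²(θ/2).
θ = 120°, so P = sin²(60°) ≈ 0.7500.

0.7500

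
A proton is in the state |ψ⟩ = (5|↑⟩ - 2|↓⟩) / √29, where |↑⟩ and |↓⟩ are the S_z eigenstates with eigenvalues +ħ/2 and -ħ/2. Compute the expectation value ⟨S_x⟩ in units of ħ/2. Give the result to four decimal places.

-0.6897

⟨σ_x⟩ = 2 Re(a* b)/(|a|²+|b|²) with a = 5, b = -2.
a* b = -10, so ⟨σ_x⟩ = -20/29.
⟨S_x⟩ = (ħ/2)·⟨σ_x⟩.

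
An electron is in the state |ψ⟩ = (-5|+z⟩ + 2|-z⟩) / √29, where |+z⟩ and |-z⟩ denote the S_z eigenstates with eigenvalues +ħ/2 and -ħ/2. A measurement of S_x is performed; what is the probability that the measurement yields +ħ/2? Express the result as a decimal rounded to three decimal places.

0.155

|+x⟩ = (|+z⟩ + |-z⟩)/√2, so ⟨+x|ψ⟩ = (-3) / (√2·√29).
P = |-3|² / 58 = 9/58.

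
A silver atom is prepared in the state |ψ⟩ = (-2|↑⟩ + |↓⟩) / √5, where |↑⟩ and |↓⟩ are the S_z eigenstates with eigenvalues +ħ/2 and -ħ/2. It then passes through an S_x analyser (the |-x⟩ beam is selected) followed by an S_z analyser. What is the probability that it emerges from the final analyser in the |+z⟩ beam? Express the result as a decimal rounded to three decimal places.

First analyser (S_x): P(|-x⟩) = |⟨-x|ψ⟩|² = 9/10.
After stage 1 the state is |-x⟩; P(|+z⟩) = |⟨+z|-x⟩|² = 1/2.
Joint probability = 9/10 × 1/2 = 0.450.

0.450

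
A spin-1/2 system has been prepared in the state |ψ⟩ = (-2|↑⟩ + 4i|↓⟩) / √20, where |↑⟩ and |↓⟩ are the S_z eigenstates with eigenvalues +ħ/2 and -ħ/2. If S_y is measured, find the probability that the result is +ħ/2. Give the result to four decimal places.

|+y⟩ = (|↑⟩ + i|↓⟩)/√2, so ⟨+y|ψ⟩ = (2) / (√2·√20).
P = |2|² / 40 = 4/40.

0.1000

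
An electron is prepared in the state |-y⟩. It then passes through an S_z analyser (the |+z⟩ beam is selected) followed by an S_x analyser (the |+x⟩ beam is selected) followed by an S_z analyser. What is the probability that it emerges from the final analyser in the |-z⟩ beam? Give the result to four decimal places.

0.1250

First analyser (S_z): from |-y⟩, P(|+z⟩) = 1/2.
After stage 1 the state is |+z⟩; P(|+x⟩) = |⟨+x|+z⟩|² = 1/2.
After stage 2 the state is |+x⟩; P(|-z⟩) = |⟨-z|+x⟩|² = 1/2.
Joint probability = 1/2 × 1/2 × 1/2 = 0.1250.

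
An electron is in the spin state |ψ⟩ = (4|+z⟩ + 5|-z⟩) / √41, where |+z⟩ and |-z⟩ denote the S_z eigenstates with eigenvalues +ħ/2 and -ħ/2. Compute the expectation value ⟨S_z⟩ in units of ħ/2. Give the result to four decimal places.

-0.2195

⟨σ_z⟩ = |a|² - |b|² divided by |a|²+|b|², with a, b the |+z⟩, |-z⟩ amplitudes.
= (16 - 25)/41 = -9/41.
⟨S_z⟩ = (ħ/2)·⟨σ_z⟩.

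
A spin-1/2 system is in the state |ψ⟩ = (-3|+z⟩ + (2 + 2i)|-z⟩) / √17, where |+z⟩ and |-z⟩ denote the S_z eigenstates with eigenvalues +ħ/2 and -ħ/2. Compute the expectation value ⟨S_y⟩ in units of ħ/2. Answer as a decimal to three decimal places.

-0.706

⟨σ_y⟩ = 2 Im(a* b)/(|a|²+|b|²) with a = -3, b = (2 + 2i).
a* b = (-6 - 6i), so ⟨σ_y⟩ = -12/17.
⟨S_y⟩ = (ħ/2)·⟨σ_y⟩.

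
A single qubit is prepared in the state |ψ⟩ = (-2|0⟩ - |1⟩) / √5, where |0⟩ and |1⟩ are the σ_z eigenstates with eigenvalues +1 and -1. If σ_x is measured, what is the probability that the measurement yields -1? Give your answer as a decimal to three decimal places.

0.100

|-x⟩ = (|0⟩ - |1⟩)/√2, so ⟨-x|ψ⟩ = (-1) / (√2·√5).
P = |-1|² / 10 = 1/10.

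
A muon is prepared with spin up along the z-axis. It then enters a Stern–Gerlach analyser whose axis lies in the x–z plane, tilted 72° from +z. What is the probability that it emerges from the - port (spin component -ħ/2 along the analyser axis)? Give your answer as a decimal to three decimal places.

0.345

For spin-½, the probability of finding spin-up along an axis at angle θ to the initial spin direction is cos²(θ/2); spin-down is sin²(θ/2).
θ = 72°, so P = sin²(36°) ≈ 0.345.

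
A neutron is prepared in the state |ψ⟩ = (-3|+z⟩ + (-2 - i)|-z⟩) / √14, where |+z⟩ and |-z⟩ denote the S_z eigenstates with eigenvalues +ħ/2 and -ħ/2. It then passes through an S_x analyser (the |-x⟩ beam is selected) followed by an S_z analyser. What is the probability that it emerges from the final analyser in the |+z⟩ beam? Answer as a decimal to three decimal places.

First analyser (S_x): P(|-x⟩) = |⟨-x|ψ⟩|² = 2/28.
After stage 1 the state is |-x⟩; P(|+z⟩) = |⟨+z|-x⟩|² = 1/2.
Joint probability = 2/28 × 1/2 = 0.036.

0.036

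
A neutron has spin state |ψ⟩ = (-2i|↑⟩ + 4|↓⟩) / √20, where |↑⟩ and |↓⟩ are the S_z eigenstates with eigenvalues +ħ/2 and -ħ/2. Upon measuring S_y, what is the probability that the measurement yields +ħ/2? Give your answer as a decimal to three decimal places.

|+y⟩ = (|↑⟩ + i|↓⟩)/√2, so ⟨+y|ψ⟩ = (-6i) / (√2·√20).
P = |-6i|² / 40 = 36/40.

0.900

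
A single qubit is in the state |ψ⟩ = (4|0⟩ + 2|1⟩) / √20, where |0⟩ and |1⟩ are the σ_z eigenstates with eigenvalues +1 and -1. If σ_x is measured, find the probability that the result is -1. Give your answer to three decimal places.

0.100

|-x⟩ = (|0⟩ - |1⟩)/√2, so ⟨-x|ψ⟩ = (2) / (√2·√20).
P = |2|² / 40 = 4/40.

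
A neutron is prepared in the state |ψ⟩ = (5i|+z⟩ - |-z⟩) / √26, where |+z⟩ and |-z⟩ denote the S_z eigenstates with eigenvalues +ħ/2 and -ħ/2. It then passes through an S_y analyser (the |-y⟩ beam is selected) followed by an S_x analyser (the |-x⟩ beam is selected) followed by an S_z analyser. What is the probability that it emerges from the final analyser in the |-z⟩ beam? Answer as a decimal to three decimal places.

0.077

First analyser (S_y): P(|-y⟩) = |⟨-y|ψ⟩|² = 16/52.
After stage 1 the state is |-y⟩; P(|-x⟩) = |⟨-x|-y⟩|² = 1/2.
After stage 2 the state is |-x⟩; P(|-z⟩) = |⟨-z|-x⟩|² = 1/2.
Joint probability = 16/52 × 1/2 × 1/2 = 0.077.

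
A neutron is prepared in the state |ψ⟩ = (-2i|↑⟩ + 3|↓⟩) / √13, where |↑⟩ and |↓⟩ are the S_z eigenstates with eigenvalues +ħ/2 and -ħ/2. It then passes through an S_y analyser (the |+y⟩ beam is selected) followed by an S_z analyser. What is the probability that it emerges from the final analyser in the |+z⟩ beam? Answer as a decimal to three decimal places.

First analyser (S_y): P(|+y⟩) = |⟨+y|ψ⟩|² = 25/26.
After stage 1 the state is |+y⟩; P(|+z⟩) = |⟨+z|+y⟩|² = 1/2.
Joint probability = 25/26 × 1/2 = 0.481.

0.481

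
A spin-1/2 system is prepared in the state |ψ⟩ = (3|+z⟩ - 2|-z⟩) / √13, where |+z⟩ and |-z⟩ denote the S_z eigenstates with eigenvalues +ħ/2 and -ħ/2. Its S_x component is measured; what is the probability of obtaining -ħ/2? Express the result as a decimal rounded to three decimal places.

|-x⟩ = (|+z⟩ - |-z⟩)/√2, so ⟨-x|ψ⟩ = (5) / (√2·√13).
P = |5|² / 26 = 25/26.

0.962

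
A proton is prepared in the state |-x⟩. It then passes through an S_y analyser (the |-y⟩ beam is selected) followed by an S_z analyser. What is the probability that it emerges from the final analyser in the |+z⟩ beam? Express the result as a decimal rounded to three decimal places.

0.250

First analyser (S_y): from |-x⟩, P(|-y⟩) = 1/2.
After stage 1 the state is |-y⟩; P(|+z⟩) = |⟨+z|-y⟩|² = 1/2.
Joint probability = 1/2 × 1/2 = 0.250.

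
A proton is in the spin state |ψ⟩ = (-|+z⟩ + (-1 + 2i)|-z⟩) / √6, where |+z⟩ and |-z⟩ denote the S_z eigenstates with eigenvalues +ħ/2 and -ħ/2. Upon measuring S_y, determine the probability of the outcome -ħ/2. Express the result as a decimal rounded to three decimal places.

0.833

|-y⟩ = (|+z⟩ - i|-z⟩)/√2, so ⟨-y|ψ⟩ = (-3 - i) / (√2·√6).
P = |-3 - i|² / 12 = 10/12.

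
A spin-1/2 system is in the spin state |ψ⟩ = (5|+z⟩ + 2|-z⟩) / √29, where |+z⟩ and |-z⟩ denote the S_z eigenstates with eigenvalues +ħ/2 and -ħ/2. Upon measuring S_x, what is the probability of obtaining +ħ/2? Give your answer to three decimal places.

|+x⟩ = (|+z⟩ + |-z⟩)/√2, so ⟨+x|ψ⟩ = (7) / (√2·√29).
P = |7|² / 58 = 49/58.

0.845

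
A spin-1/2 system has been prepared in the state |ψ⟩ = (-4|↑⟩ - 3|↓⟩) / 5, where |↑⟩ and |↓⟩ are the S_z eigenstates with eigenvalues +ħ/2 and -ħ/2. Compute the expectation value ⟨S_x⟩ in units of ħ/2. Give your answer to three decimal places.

0.960

⟨σ_x⟩ = 2 Re(a* b)/(|a|²+|b|²) with a = -4, b = -3.
a* b = 12, so ⟨σ_x⟩ = 24/25.
⟨S_x⟩ = (ħ/2)·⟨σ_x⟩.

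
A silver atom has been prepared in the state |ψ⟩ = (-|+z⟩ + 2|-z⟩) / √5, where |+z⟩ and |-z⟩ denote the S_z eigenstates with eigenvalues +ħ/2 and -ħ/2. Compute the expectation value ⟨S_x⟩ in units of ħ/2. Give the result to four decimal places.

⟨σ_x⟩ = 2 Re(a* b)/(|a|²+|b|²) with a = -1, b = 2.
a* b = -2, so ⟨σ_x⟩ = -4/5.
⟨S_x⟩ = (ħ/2)·⟨σ_x⟩.

-0.8000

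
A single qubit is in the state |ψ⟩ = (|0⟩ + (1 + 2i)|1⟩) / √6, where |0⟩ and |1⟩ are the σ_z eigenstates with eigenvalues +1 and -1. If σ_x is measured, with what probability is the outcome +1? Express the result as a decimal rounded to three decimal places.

0.667

|+x⟩ = (|0⟩ + |1⟩)/√2, so ⟨+x|ψ⟩ = (2 + 2i) / (√2·√6).
P = |2 + 2i|² / 12 = 8/12.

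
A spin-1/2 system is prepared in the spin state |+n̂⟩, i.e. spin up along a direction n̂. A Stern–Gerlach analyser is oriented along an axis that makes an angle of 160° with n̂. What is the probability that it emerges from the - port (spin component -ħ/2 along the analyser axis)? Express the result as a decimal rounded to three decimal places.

0.970

For spin-½, the probability of finding spin-up along an axis at angle θ to the initial spin direction is cos²(θ/2); spin-down is sin²(θ/2).
θ = 160°, so P = sin²(80°) ≈ 0.970.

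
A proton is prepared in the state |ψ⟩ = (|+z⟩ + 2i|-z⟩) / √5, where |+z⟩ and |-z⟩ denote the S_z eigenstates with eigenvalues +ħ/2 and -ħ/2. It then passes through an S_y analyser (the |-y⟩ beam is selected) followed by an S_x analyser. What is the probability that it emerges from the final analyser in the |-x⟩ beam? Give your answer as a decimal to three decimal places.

First analyser (S_y): P(|-y⟩) = |⟨-y|ψ⟩|² = 1/10.
After stage 1 the state is |-y⟩; P(|-x⟩) = |⟨-x|-y⟩|² = 1/2.
Joint probability = 1/10 × 1/2 = 0.050.

0.050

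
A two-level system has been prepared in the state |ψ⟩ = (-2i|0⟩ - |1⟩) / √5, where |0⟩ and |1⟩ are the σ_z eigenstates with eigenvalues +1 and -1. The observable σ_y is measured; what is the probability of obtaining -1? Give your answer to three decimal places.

|-y⟩ = (|0⟩ - i|1⟩)/√2, so ⟨-y|ψ⟩ = (-3i) / (√2·√5).
P = |-3i|² / 10 = 9/10.

0.900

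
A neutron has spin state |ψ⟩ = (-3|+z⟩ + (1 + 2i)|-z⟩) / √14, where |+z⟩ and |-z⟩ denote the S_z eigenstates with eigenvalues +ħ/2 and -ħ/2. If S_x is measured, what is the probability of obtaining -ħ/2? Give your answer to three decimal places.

|-x⟩ = (|+z⟩ - |-z⟩)/√2, so ⟨-x|ψ⟩ = (-4 - 2i) / (√2·√14).
P = |-4 - 2i|² / 28 = 20/28.

0.714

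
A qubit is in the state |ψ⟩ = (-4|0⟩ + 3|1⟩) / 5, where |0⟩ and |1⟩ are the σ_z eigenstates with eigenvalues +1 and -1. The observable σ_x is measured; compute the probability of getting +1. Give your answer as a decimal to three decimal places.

0.020

|+x⟩ = (|0⟩ + |1⟩)/√2, so ⟨+x|ψ⟩ = (-1) / (√2·5).
P = |-1|² / 50 = 1/50.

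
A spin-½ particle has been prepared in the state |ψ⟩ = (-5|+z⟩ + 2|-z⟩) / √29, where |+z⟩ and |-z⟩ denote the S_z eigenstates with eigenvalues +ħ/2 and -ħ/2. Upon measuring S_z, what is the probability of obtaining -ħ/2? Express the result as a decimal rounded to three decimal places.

The -ħ/2 outcome corresponds to |-z⟩. Its amplitude in |ψ⟩ is 2/√29.
P = |2|² / 29 = 4/29.

0.138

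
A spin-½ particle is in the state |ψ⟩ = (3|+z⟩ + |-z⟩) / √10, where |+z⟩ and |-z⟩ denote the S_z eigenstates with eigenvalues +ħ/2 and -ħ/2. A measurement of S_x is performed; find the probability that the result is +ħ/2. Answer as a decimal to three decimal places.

0.800

|+x⟩ = (|+z⟩ + |-z⟩)/√2, so ⟨+x|ψ⟩ = (4) / (√2·√10).
P = |4|² / 20 = 16/20.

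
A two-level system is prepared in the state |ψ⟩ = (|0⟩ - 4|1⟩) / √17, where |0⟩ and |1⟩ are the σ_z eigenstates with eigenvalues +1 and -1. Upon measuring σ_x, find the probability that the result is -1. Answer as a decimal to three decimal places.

|-x⟩ = (|0⟩ - |1⟩)/√2, so ⟨-x|ψ⟩ = (5) / (√2·√17).
P = |5|² / 34 = 25/34.

0.735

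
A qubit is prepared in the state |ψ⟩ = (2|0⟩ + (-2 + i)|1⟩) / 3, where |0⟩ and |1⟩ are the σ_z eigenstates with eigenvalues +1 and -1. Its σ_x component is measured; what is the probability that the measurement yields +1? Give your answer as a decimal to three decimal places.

|+x⟩ = (|0⟩ + |1⟩)/√2, so ⟨+x|ψ⟩ = (i) / (√2·3).
P = |i|² / 18 = 1/18.

0.056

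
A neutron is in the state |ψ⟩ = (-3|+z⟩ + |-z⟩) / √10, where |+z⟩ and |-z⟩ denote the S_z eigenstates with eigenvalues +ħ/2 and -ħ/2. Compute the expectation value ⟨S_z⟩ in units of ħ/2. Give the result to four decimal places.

0.8000

⟨σ_z⟩ = |a|² - |b|² divided by |a|²+|b|², with a, b the |+z⟩, |-z⟩ amplitudes.
= (9 - 1)/10 = 8/10.
⟨S_z⟩ = (ħ/2)·⟨σ_z⟩.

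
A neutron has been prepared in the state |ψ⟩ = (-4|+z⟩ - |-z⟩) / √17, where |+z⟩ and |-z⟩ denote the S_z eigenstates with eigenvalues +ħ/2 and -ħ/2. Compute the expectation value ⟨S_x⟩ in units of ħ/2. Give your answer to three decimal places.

0.471

⟨σ_x⟩ = 2 Re(a* b)/(|a|²+|b|²) with a = -4, b = -1.
a* b = 4, so ⟨σ_x⟩ = 8/17.
⟨S_x⟩ = (ħ/2)·⟨σ_x⟩.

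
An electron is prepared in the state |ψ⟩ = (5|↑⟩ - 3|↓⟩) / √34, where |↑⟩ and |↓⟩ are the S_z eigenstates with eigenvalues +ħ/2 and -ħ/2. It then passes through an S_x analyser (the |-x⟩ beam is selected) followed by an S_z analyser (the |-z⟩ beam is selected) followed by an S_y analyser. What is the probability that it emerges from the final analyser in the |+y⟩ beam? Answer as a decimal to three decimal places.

0.235

First analyser (S_x): P(|-x⟩) = |⟨-x|ψ⟩|² = 64/68.
After stage 1 the state is |-x⟩; P(|-z⟩) = |⟨-z|-x⟩|² = 1/2.
After stage 2 the state is |-z⟩; P(|+y⟩) = |⟨+y|-z⟩|² = 1/2.
Joint probability = 64/68 × 1/2 × 1/2 = 0.235.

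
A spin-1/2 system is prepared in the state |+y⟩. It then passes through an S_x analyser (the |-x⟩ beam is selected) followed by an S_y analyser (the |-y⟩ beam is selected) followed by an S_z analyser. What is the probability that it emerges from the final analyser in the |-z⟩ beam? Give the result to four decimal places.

0.1250

First analyser (S_x): from |+y⟩, P(|-x⟩) = 1/2.
After stage 1 the state is |-x⟩; P(|-y⟩) = |⟨-y|-x⟩|² = 1/2.
After stage 2 the state is |-y⟩; P(|-z⟩) = |⟨-z|-y⟩|² = 1/2.
Joint probability = 1/2 × 1/2 × 1/2 = 0.1250.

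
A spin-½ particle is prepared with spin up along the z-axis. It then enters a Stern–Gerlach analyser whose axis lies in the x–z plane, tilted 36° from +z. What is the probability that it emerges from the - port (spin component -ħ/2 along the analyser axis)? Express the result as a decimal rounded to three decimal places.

0.095

For spin-½, the probability of finding spin-up along an axis at angle θ to the initial spin direction is cos²(θ/2); spin-down is sin²(θ/2).
θ = 36°, so P = sin²(18°) ≈ 0.095.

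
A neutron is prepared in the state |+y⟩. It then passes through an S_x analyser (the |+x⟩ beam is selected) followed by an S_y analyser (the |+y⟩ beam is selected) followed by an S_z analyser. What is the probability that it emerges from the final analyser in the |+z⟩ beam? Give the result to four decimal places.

0.1250

First analyser (S_x): from |+y⟩, P(|+x⟩) = 1/2.
After stage 1 the state is |+x⟩; P(|+y⟩) = |⟨+y|+x⟩|² = 1/2.
After stage 2 the state is |+y⟩; P(|+z⟩) = |⟨+z|+y⟩|² = 1/2.
Joint probability = 1/2 × 1/2 × 1/2 = 0.1250.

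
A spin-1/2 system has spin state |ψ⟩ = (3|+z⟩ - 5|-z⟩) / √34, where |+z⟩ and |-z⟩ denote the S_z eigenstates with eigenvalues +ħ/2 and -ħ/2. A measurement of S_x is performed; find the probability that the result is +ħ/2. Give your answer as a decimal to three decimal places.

0.059

|+x⟩ = (|+z⟩ + |-z⟩)/√2, so ⟨+x|ψ⟩ = (-2) / (√2·√34).
P = |-2|² / 68 = 4/68.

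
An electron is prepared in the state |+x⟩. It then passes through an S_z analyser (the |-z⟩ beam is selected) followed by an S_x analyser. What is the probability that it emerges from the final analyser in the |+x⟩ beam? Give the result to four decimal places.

0.2500

First analyser (S_z): from |+x⟩, P(|-z⟩) = 1/2.
After stage 1 the state is |-z⟩; P(|+x⟩) = |⟨+x|-z⟩|² = 1/2.
Joint probability = 1/2 × 1/2 = 0.2500.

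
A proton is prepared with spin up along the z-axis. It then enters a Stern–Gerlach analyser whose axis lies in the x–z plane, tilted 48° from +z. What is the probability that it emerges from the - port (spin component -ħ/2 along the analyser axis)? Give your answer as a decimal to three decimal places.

For spin-½, the probability of finding spin-up along an axis at angle θ to the initial spin direction is cos²(θ/2); spin-down is sin²(θ/2).
θ = 48°, so P = sin²(24°) ≈ 0.165.

0.165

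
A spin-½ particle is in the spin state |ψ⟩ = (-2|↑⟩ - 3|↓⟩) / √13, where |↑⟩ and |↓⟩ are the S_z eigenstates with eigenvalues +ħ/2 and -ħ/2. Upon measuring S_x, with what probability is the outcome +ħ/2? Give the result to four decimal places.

0.9615

|+x⟩ = (|↑⟩ + |↓⟩)/√2, so ⟨+x|ψ⟩ = (-5) / (√2·√13).
P = |-5|² / 26 = 25/26.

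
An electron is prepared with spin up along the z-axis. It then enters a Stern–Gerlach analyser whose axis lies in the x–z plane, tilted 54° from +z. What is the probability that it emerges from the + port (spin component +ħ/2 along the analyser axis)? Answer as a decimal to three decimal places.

0.794

For spin-½, the probability of finding spin-up along an axis at angle θ to the initial spin direction is cos²(θ/2); spin-down is sin²(θ/2).
θ = 54°, so P = cos²(27°) ≈ 0.794.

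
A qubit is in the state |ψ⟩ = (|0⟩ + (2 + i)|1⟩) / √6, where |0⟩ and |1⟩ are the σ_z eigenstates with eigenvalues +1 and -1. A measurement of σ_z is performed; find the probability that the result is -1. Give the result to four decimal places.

The -1 outcome corresponds to |1⟩. Its amplitude in |ψ⟩ is (2 + i)/√6.
P = |2 + i|² / 6 = 5/6.

0.8333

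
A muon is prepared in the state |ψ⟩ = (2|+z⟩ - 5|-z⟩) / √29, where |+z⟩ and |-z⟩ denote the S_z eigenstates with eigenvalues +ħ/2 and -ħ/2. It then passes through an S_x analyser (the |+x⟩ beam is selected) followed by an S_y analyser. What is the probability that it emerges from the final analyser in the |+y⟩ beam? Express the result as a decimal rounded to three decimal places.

First analyser (S_x): P(|+x⟩) = |⟨+x|ψ⟩|² = 9/58.
After stage 1 the state is |+x⟩; P(|+y⟩) = |⟨+y|+x⟩|² = 1/2.
Joint probability = 9/58 × 1/2 = 0.078.

0.078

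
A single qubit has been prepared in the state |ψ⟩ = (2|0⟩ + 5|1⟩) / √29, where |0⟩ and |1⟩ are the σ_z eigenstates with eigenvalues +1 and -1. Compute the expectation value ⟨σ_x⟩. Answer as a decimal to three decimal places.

⟨σ_x⟩ = 2 Re(a* b)/(|a|²+|b|²) with a = 2, b = 5.
a* b = 10, so ⟨σ_x⟩ = 20/29.

0.690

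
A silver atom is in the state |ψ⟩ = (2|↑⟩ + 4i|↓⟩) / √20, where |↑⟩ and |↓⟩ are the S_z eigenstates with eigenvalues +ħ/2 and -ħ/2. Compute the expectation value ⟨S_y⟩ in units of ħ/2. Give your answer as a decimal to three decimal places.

⟨σ_y⟩ = 2 Im(a* b)/(|a|²+|b|²) with a = 2, b = 4i.
a* b = 8i, so ⟨σ_y⟩ = 16/20.
⟨S_y⟩ = (ħ/2)·⟨σ_y⟩.

0.800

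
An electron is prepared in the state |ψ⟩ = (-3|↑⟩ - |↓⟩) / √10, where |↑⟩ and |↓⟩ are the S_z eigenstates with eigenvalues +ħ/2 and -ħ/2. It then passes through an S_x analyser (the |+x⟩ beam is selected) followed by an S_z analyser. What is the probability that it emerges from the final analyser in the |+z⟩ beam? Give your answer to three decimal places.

0.400

First analyser (S_x): P(|+x⟩) = |⟨+x|ψ⟩|² = 16/20.
After stage 1 the state is |+x⟩; P(|+z⟩) = |⟨+z|+x⟩|² = 1/2.
Joint probability = 16/20 × 1/2 = 0.400.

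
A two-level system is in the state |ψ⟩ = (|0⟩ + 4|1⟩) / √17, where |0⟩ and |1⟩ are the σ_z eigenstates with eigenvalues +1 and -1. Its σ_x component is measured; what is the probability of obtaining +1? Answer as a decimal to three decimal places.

0.735

|+x⟩ = (|0⟩ + |1⟩)/√2, so ⟨+x|ψ⟩ = (5) / (√2·√17).
P = |5|² / 34 = 25/34.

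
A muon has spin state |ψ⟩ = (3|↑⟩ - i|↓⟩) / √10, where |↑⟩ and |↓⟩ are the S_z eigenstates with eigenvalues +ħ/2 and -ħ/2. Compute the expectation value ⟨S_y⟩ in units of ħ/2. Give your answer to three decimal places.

-0.600

⟨σ_y⟩ = 2 Im(a* b)/(|a|²+|b|²) with a = 3, b = -i.
a* b = -3i, so ⟨σ_y⟩ = -6/10.
⟨S_y⟩ = (ħ/2)·⟨σ_y⟩.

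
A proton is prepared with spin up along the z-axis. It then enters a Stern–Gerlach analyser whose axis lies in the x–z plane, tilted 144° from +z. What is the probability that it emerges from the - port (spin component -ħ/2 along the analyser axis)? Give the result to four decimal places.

0.9045

For spin-½, the probability of finding spin-up along an axis at angle θ to the initial spin direction is cos²(θ/2); spin-down is sin²(θ/2).
θ = 144°, so P = sin²(72°) ≈ 0.9045.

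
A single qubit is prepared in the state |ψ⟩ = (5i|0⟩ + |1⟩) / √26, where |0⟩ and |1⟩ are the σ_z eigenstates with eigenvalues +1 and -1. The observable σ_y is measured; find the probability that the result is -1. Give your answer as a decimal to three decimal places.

|-y⟩ = (|0⟩ - i|1⟩)/√2, so ⟨-y|ψ⟩ = (6i) / (√2·√26).
P = |6i|² / 52 = 36/52.

0.692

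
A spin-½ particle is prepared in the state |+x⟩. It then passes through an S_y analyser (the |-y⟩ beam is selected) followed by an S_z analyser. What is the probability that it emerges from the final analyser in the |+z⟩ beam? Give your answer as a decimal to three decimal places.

0.250

First analyser (S_y): from |+x⟩, P(|-y⟩) = 1/2.
After stage 1 the state is |-y⟩; P(|+z⟩) = |⟨+z|-y⟩|² = 1/2.
Joint probability = 1/2 × 1/2 = 0.250.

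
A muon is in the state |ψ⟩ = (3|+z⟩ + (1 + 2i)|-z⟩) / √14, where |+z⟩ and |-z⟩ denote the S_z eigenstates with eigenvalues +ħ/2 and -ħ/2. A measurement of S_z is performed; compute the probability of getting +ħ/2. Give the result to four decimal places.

The +ħ/2 outcome corresponds to |+z⟩. Its amplitude in |ψ⟩ is 3/√14.
P = |3|² / 14 = 9/14.

0.6429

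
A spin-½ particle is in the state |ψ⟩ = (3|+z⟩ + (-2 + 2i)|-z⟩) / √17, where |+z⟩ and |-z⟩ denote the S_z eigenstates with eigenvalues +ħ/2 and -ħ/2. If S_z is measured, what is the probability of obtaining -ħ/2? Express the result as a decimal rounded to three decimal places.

0.471

The -ħ/2 outcome corresponds to |-z⟩. Its amplitude in |ψ⟩ is (-2 + 2i)/√17.
P = |-2 + 2i|² / 17 = 8/17.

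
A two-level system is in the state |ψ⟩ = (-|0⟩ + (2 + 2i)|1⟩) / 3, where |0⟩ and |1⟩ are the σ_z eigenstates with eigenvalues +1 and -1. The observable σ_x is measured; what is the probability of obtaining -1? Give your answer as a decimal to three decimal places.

|-x⟩ = (|0⟩ - |1⟩)/√2, so ⟨-x|ψ⟩ = (-3 - 2i) / (√2·3).
P = |-3 - 2i|² / 18 = 13/18.

0.722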